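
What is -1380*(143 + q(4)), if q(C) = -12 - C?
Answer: -175260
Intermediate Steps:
-1380*(143 + q(4)) = -1380*(143 + (-12 - 1*4)) = -1380*(143 + (-12 - 4)) = -1380*(143 - 16) = -1380*127 = -175260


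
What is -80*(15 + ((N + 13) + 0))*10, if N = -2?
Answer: -20800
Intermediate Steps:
-80*(15 + ((N + 13) + 0))*10 = -80*(15 + ((-2 + 13) + 0))*10 = -80*(15 + (11 + 0))*10 = -80*(15 + 11)*10 = -80*26*10 = -2080*10 = -20800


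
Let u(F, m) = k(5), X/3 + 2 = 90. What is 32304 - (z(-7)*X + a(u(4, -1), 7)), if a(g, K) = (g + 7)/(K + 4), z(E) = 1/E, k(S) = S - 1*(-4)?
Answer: 2490200/77 ≈ 32340.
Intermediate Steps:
X = 264 (X = -6 + 3*90 = -6 + 270 = 264)
k(S) = 4 + S (k(S) = S + 4 = 4 + S)
u(F, m) = 9 (u(F, m) = 4 + 5 = 9)
a(g, K) = (7 + g)/(4 + K)
32304 - (z(-7)*X + a(u(4, -1), 7)) = 32304 - (264/(-7) + (7 + 9)/(4 + 7)) = 32304 - (-⅐*264 + 16/11) = 32304 - (-264/7 + (1/11)*16) = 32304 - (-264/7 + 16/11) = 32304 - 1*(-2792/77) = 32304 + 2792/77 = 2490200/77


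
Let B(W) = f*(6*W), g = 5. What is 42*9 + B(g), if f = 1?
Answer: 408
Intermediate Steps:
B(W) = 6*W (B(W) = 1*(6*W) = 6*W)
42*9 + B(g) = 42*9 + 6*5 = 378 + 30 = 408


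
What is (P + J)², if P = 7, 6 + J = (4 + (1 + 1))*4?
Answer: 625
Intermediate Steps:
J = 18 (J = -6 + (4 + (1 + 1))*4 = -6 + (4 + 2)*4 = -6 + 6*4 = -6 + 24 = 18)
(P + J)² = (7 + 18)² = 25² = 625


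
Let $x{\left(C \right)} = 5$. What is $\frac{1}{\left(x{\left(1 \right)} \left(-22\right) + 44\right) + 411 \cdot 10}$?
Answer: $\frac{1}{4044} \approx 0.00024728$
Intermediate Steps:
$\frac{1}{\left(x{\left(1 \right)} \left(-22\right) + 44\right) + 411 \cdot 10} = \frac{1}{\left(5 \left(-22\right) + 44\right) + 411 \cdot 10} = \frac{1}{\left(-110 + 44\right) + 4110} = \frac{1}{-66 + 4110} = \frac{1}{4044}$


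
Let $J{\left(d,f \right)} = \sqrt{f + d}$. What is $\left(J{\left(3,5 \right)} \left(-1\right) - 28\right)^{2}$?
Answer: $792 + 112 \sqrt{2} \approx 950.39$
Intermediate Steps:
$J{\left(d,f \right)} = \sqrt{d + f}$
$\left(J{\left(3,5 \right)} \left(-1\right) - 28\right)^{2} = \left(\sqrt{3 + 5} \left(-1\right) - 28\right)^{2} = \left(\sqrt{8} \left(-1\right) - 28\right)^{2} = \left(2 \sqrt{2} \left(-1\right) - 28\right)^{2} = \left(- 2 \sqrt{2} - 28\right)^{2} = \left(-28 - 2 \sqrt{2}\right)^{2}$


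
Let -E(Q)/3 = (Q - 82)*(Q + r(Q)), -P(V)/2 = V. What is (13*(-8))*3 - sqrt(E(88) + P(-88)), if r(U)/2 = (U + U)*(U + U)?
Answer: -312 - 8*I*sqrt(17446) ≈ -312.0 - 1056.7*I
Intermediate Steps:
P(V) = -2*V
r(U) = 8*U**2 (r(U) = 2*((U + U)*(U + U)) = 2*((2*U)*(2*U)) = 2*(4*U**2) = 8*U**2)
E(Q) = -3*(-82 + Q)*(Q + 8*Q**2) (E(Q) = -3*(Q - 82)*(Q + 8*Q**2) = -3*(-82 + Q)*(Q + 8*Q**2))
(13*(-8))*3 - sqrt(E(88) + P(-88)) = (13*(-8))*3 - sqrt(3*88*(82 - 8*88**2 + 655*88) - 2*(-88)) = -104*3 - sqrt(3*88*(82 - 8*7744 + 57640) + 176) = -312 - sqrt(3*88*(82 - 61952 + 57640) + 176) = -312 - sqrt(3*88*(-4230) + 176) = -312 - sqrt(-1116720 + 176) = -312 - sqrt(-1116544) = -312 - 8*I*sqrt(17446)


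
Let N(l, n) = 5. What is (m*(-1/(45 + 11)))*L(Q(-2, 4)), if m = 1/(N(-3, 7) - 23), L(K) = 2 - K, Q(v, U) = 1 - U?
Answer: 5/1008 ≈ 0.0049603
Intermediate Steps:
m = -1/18 (m = 1/(5 - 23) = 1/(-18) = -1/18 ≈ -0.055556)
(m*(-1/(45 + 11)))*L(Q(-2, 4)) = (-(-1)/(18*(45 + 11)))*(2 - (1 - 1*4)) = (-(-1)/(18*56))*(2 - (1 - 4)) = (-(-1)/(18*56))*(2 - 1*(-3)) = (-1/18*(-1/56))*(2 + 3) = (1/1008)*5 = 5/1008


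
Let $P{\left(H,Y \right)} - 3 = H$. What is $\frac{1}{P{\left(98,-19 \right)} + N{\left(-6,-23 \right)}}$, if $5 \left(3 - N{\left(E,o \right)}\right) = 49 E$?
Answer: $\frac{5}{814} \approx 0.0061425$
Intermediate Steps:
$P{\left(H,Y \right)} = 3 + H$
$N{\left(E,o \right)} = 3 - \frac{49 E}{5}$
$\frac{1}{P{\left(98,-19 \right)} + N{\left(-6,-23 \right)}} = \frac{1}{\left(3 + 98\right) + \left(3 - - \frac{294}{5}\right)} = \frac{1}{101 + \left(3 + \frac{294}{5}\right)} = \frac{1}{101 + \frac{309}{5}} = \frac{1}{\frac{814}{5}} = \frac{5}{814}$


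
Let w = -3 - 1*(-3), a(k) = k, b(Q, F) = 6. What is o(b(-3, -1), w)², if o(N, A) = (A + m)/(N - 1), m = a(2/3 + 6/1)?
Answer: 16/9 ≈ 1.7778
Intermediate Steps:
m = 20/3 (m = 2/3 + 6/1 = 2*(⅓) + 6*1 = ⅔ + 6 = 20/3 ≈ 6.6667)
w = 0 (w = -3 + 3 = 0)
o(N, A) = (20/3 + A)/(-1 + N) (o(N, A) = (A + 20/3)/(N - 1) = (20/3 + A)/(-1 + N))
o(b(-3, -1), w)² = ((20/3 + 0)/(-1 + 6))² = ((20/3)/5)² = ((⅕)*(20/3))² = (4/3)² = 16/9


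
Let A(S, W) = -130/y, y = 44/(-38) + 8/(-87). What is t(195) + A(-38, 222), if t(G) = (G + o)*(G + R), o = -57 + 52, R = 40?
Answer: 46230895/1033 ≈ 44754.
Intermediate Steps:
y = -2066/1653 (y = 44*(-1/38) + 8*(-1/87) = -22/19 - 8/87 = -2066/1653 ≈ -1.2498)
o = -5
t(G) = (-5 + G)*(40 + G) (t(G) = (G - 5)*(G + 40) = (-5 + G)*(40 + G))
A(S, W) = 107445/1033 (A(S, W) = -130/(-2066/1653) = -130*(-1653/2066) = 107445/1033)
t(195) + A(-38, 222) = (-200 + 195**2 + 35*195) + 107445/1033 = (-200 + 38025 + 6825) + 107445/1033 = 44650 + 107445/1033 = 46230895/1033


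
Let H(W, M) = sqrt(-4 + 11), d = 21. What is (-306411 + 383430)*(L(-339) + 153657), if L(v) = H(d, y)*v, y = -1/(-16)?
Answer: 11834508483 - 26109441*sqrt(7) ≈ 1.1765e+10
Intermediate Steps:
y = 1/16 (y = -1*(-1/16) = 1/16 ≈ 0.062500)
H(W, M) = sqrt(7)
L(v) = v*sqrt(7) (L(v) = sqrt(7)*v = v*sqrt(7))
(-306411 + 383430)*(L(-339) + 153657) = (-306411 + 383430)*(-339*sqrt(7) + 153657) = 77019*(153657 - 339*sqrt(7)) = 11834508483 - 26109441*sqrt(7)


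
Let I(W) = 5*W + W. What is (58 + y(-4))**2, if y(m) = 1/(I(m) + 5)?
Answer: 1212201/361 ≈ 3357.9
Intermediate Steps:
I(W) = 6*W
y(m) = 1/(5 + 6*m) (y(m) = 1/(6*m + 5) = 1/(5 + 6*m))
(58 + y(-4))**2 = (58 + 1/(5 + 6*(-4)))**2 = (58 + 1/(5 - 24))**2 = (58 + 1/(-19))**2 = (58 - 1/19)**2 = (1101/19)**2 = 1212201/361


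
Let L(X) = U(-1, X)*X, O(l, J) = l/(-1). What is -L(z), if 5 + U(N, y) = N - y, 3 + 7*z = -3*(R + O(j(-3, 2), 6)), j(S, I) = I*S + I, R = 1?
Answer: -432/49 ≈ -8.8163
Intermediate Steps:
j(S, I) = I + I*S
O(l, J) = -l (O(l, J) = l*(-1) = -l)
z = -18/7 (z = -3/7 + (-3*(1 - 2*(1 - 3)))/7 = -3/7 + (-3*(1 - 2*(-2)))/7 = -3/7 + (-3*(1 - 1*(-4)))/7 = -3/7 + (-3*(1 + 4))/7 = -3/7 + (-3*5)/7 = -3/7 + (1/7)*(-15) = -3/7 - 15/7 = -18/7 ≈ -2.5714)
U(N, y) = -5 + N - y (U(N, y) = -5 + (N - y) = -5 + N - y)
L(X) = X*(-6 - X) (L(X) = (-5 - 1 - X)*X = (-6 - X)*X = X*(-6 - X))
-L(z) = -(-1)*(-18)*(6 - 18/7)/7 = -(-1)*(-18)*24/(7*7) = -1*432/49 = -432/49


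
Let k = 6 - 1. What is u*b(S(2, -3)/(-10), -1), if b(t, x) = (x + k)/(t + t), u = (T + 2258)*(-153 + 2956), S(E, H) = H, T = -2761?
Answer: -28198180/3 ≈ -9.3994e+6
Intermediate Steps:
k = 5
u = -1409909 (u = (-2761 + 2258)*(-153 + 2956) = -503*2803 = -1409909)
b(t, x) = (5 + x)/(2*t) (b(t, x) = (x + 5)/(t + t) = (5 + x)/((2*t)) = (5 + x)*(1/(2*t)) = (5 + x)/(2*t))
u*b(S(2, -3)/(-10), -1) = -1409909*(5 - 1)/(2*((-3/(-10)))) = -1409909*4/(2*((-3*(-⅒)))) = -1409909*4/(2*3/10) = -1409909*10*4/(2*3) = -1409909*20/3 = -28198180/3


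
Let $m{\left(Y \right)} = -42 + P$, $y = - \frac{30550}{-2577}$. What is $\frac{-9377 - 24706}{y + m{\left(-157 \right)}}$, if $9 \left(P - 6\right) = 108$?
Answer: $\frac{87831891}{31298} \approx 2806.3$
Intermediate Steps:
$P = 18$ ($P = 6 + \frac{1}{9} \cdot 108 = 6 + 12 = 18$)
$y = \frac{30550}{2577}$ ($y = \left(-30550\right) \left(- \frac{1}{2577}\right) = \frac{30550}{2577} \approx 11.855$)
$m{\left(Y \right)} = -24$ ($m{\left(Y \right)} = -42 + 18 = -24$)
$\frac{-9377 - 24706}{y + m{\left(-157 \right)}} = \frac{-9377 - 24706}{\frac{30550}{2577} - 24} = - \frac{34083}{- \frac{31298}{2577}} = \left(-34083\right) \left(- \frac{2577}{31298}\right) = \frac{87831891}{31298}$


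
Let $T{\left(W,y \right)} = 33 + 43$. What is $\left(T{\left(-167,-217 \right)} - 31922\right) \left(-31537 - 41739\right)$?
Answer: $2333547496$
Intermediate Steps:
$T{\left(W,y \right)} = 76$
$\left(T{\left(-167,-217 \right)} - 31922\right) \left(-31537 - 41739\right) = \left(76 - 31922\right) \left(-31537 - 41739\right) = \left(-31846\right) \left(-73276\right) = 2333547496$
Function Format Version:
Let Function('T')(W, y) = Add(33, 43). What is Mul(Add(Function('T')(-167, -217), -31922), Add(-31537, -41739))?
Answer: 2333547496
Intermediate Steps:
Function('T')(W, y) = 76
Mul(Add(Function('T')(-167, -217), -31922), Add(-31537, -41739)) = Mul(Add(76, -31922), Add(-31537, -41739)) = Mul(-31846, -73276) = 2333547496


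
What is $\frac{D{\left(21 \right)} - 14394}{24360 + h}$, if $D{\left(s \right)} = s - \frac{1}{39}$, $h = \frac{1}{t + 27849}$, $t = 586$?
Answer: $- \frac{15939182380}{27014387439} \approx -0.59003$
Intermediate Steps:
$h = \frac{1}{28435}$ ($h = \frac{1}{586 + 27849} = \frac{1}{28435} \approx 3.5168 \cdot 10^{-5}$)
$D{\left(s \right)} = - \frac{1}{39} + s$ ($D{\left(s \right)} = s - \frac{1}{39} = - \frac{1}{39} + s$)
$\frac{D{\left(21 \right)} - 14394}{24360 + h} = \frac{\left(- \frac{1}{39} + 21\right) - 14394}{24360 + \frac{1}{28435}} = \frac{\frac{818}{39} - 14394}{\frac{692676601}{28435}} = \left(- \frac{560548}{39}\right) \frac{28435}{692676601} = - \frac{15939182380}{27014387439}$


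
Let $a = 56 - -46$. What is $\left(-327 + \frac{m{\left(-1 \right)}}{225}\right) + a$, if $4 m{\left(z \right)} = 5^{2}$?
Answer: $- \frac{8099}{36} \approx -224.97$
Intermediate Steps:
$a = 102$ ($a = 56 + 46 = 102$)
$m{\left(z \right)} = \frac{25}{4}$ ($m{\left(z \right)} = \frac{5^{2}}{4} = \frac{1}{4} \cdot 25 = \frac{25}{4}$)
$\left(-327 + \frac{m{\left(-1 \right)}}{225}\right) + a = \left(-327 + \frac{25}{4 \cdot 225}\right) + 102 = \left(-327 + \frac{25}{4} \cdot \frac{1}{225}\right) + 102 = \left(-327 + \frac{1}{36}\right) + 102 = - \frac{11771}{36} + 102 = - \frac{8099}{36}$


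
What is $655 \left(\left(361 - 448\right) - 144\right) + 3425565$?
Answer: $3274260$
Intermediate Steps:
$655 \left(\left(361 - 448\right) - 144\right) + 3425565 = 655 \left(-87 - 144\right) + 3425565 = 655 \left(-231\right) + 3425565 = -151305 + 3425565 = 3274260$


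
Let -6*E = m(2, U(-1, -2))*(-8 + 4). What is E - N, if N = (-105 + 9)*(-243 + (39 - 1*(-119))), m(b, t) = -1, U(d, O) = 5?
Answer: -24482/3 ≈ -8160.7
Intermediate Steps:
E = -⅔ (E = -(-1)*(-8 + 4)/6 = -(-1)*(-4)/6 = -⅙*4 = -⅔ ≈ -0.66667)
N = 8160 (N = -96*(-243 + (39 + 119)) = -96*(-243 + 158) = -96*(-85) = 8160)
E - N = -⅔ - 1*8160 = -⅔ - 8160 = -24482/3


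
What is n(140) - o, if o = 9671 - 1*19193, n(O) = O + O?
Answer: 9802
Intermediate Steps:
n(O) = 2*O
o = -9522 (o = 9671 - 19193 = -9522)
n(140) - o = 2*140 - 1*(-9522) = 280 + 9522 = 9802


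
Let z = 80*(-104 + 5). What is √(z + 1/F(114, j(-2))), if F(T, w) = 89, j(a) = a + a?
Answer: I*√62734231/89 ≈ 88.994*I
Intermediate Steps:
j(a) = 2*a
z = -7920 (z = 80*(-99) = -7920)
√(z + 1/F(114, j(-2))) = √(-7920 + 1/89) = √(-704879/89) = I*√62734231/89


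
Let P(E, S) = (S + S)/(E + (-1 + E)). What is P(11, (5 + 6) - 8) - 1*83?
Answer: -579/7 ≈ -82.714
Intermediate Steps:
P(E, S) = 2*S/(-1 + 2*E) (P(E, S) = (2*S)/(-1 + 2*E) = 2*S/(-1 + 2*E))
P(11, (5 + 6) - 8) - 1*83 = 2*((5 + 6) - 8)/(-1 + 2*11) - 1*83 = 2*(11 - 8)/(-1 + 22) - 83 = 2*3/21 - 83 = 2*3*(1/21) - 83 = 2/7 - 83 = -579/7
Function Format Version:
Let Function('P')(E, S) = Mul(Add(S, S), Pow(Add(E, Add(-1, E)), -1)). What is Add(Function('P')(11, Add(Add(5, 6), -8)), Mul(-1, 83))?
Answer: Rational(-579, 7) ≈ -82.714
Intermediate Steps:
Function('P')(E, S) = Mul(2, S, Pow(Add(-1, Mul(2, E)), -1)) (Function('P')(E, S) = Mul(Mul(2, S), Pow(Add(-1, Mul(2, E)), -1)) = Mul(2, S, Pow(Add(-1, Mul(2, E)), -1)))
Add(Function('P')(11, Add(Add(5, 6), -8)), Mul(-1, 83)) = Add(Mul(2, Add(Add(5, 6), -8), Pow(Add(-1, Mul(2, 11)), -1)), Mul(-1, 83)) = Add(Mul(2, Add(11, -8), Pow(Add(-1, 22), -1)), -83) = Add(Mul(2, 3, Pow(21, -1)), -83) = Add(Mul(2, 3, Rational(1, 21)), -83) = Add(Rational(2, 7), -83) = Rational(-579, 7)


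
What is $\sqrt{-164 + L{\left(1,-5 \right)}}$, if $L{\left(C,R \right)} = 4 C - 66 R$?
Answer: $\sqrt{170} \approx 13.038$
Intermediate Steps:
$L{\left(C,R \right)} = - 66 R + 4 C$
$\sqrt{-164 + L{\left(1,-5 \right)}} = \sqrt{-164 + \left(\left(-66\right) \left(-5\right) + 4 \cdot 1\right)} = \sqrt{-164 + \left(330 + 4\right)} = \sqrt{-164 + 334} = \sqrt{170}$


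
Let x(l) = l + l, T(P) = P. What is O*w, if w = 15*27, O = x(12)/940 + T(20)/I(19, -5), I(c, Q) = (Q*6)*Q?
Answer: 3024/47 ≈ 64.340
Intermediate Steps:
x(l) = 2*l
I(c, Q) = 6*Q² (I(c, Q) = (6*Q)*Q = 6*Q²)
O = 112/705 (O = (2*12)/940 + 20/((6*(-5)²)) = 24*(1/940) + 20/((6*25)) = 6/235 + 20/150 = 6/235 + 20*(1/150) = 6/235 + 2/15 = 112/705 ≈ 0.15887)
w = 405
O*w = (112/705)*405 = 3024/47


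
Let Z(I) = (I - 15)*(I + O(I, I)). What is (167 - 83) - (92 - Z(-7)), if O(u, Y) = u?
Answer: 300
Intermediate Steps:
Z(I) = 2*I*(-15 + I) (Z(I) = (I - 15)*(I + I) = (-15 + I)*(2*I) = 2*I*(-15 + I))
(167 - 83) - (92 - Z(-7)) = (167 - 83) - (92 - 2*(-7)*(-15 - 7)) = 84 - (92 - 2*(-7)*(-22)) = 84 - (92 - 1*308) = 84 - (92 - 308) = 84 - 1*(-216) = 84 + 216 = 300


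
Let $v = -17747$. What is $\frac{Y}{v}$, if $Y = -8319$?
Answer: $\frac{8319}{17747} \approx 0.46876$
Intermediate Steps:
$\frac{Y}{v} = - \frac{8319}{-17747} = \left(-8319\right) \left(- \frac{1}{17747}\right) = \frac{8319}{17747}$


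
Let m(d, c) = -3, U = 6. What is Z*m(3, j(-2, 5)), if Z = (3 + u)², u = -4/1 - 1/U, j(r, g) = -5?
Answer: -49/12 ≈ -4.0833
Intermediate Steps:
u = -25/6 (u = -4/1 - 1/6 = -4*1 - 1*⅙ = -4 - ⅙ = -25/6 ≈ -4.1667)
Z = 49/36 (Z = (3 - 25/6)² = (-7/6)² = 49/36 ≈ 1.3611)
Z*m(3, j(-2, 5)) = (49/36)*(-3) = -49/12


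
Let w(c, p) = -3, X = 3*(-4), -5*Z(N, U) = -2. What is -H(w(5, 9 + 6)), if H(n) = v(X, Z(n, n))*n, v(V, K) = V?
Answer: -36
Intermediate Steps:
Z(N, U) = ⅖ (Z(N, U) = -⅕*(-2) = ⅖)
X = -12
H(n) = -12*n
-H(w(5, 9 + 6)) = -(-12)*(-3) = -1*36 = -36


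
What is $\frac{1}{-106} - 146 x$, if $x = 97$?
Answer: $- \frac{1501173}{106} \approx -14162.0$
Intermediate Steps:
$\frac{1}{-106} - 146 x = \frac{1}{-106} - 14162 = - \frac{1}{106} - 14162 = - \frac{1501173}{106}$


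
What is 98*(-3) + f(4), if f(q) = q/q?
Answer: -293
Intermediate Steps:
f(q) = 1
98*(-3) + f(4) = 98*(-3) + 1 = -294 + 1 = -293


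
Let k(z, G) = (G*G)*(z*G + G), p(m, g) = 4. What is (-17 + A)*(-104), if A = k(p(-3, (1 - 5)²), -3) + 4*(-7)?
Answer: 18720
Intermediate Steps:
k(z, G) = G²*(G + G*z) (k(z, G) = G²*(G*z + G) = G²*(G + G*z))
A = -163 (A = (-3)³*(1 + 4) + 4*(-7) = -27*5 - 28 = -135 - 28 = -163)
(-17 + A)*(-104) = (-17 - 163)*(-104) = -180*(-104) = 18720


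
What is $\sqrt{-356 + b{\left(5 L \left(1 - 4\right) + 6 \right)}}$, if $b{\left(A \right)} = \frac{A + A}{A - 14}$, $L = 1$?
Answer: $\frac{i \sqrt{187910}}{23} \approx 18.847 i$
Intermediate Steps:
$b{\left(A \right)} = \frac{2 A}{-14 + A}$
$\sqrt{-356 + b{\left(5 L \left(1 - 4\right) + 6 \right)}} = \sqrt{-356 + \frac{2 \left(5 \cdot 1 \left(1 - 4\right) + 6\right)}{-14 + \left(5 \cdot 1 \left(1 - 4\right) + 6\right)}} = \sqrt{-356 + \frac{2 \left(5 \cdot 1 \left(-3\right) + 6\right)}{-14 + \left(5 \cdot 1 \left(-3\right) + 6\right)}} = \sqrt{-356 + \frac{2 \left(5 \left(-3\right) + 6\right)}{-14 + \left(5 \left(-3\right) + 6\right)}} = \sqrt{-356 + \frac{2 \left(-15 + 6\right)}{-14 + \left(-15 + 6\right)}} = \sqrt{-356 + 2 \left(-9\right) \frac{1}{-14 - 9}} = \sqrt{-356 + 2 \left(-9\right) \frac{1}{-23}} = \sqrt{-356 + 2 \left(-9\right) \left(- \frac{1}{23}\right)} = \sqrt{-356 + \frac{18}{23}} = \sqrt{- \frac{8170}{23}} = \frac{i \sqrt{187910}}{23}$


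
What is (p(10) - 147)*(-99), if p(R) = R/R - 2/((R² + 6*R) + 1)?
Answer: 2327292/161 ≈ 14455.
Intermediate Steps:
p(R) = 1 - 2/(1 + R² + 6*R)
(p(10) - 147)*(-99) = ((-1 + 10² + 6*10)/(1 + 10² + 6*10) - 147)*(-99) = ((-1 + 100 + 60)/(1 + 100 + 60) - 147)*(-99) = (159/161 - 147)*(-99) = -23508/161*(-99) = 2327292/161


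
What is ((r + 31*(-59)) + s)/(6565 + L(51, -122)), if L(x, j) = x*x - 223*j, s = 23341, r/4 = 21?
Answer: 5399/9093 ≈ 0.59375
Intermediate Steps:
r = 84 (r = 4*21 = 84)
L(x, j) = x² - 223*j
((r + 31*(-59)) + s)/(6565 + L(51, -122)) = ((84 + 31*(-59)) + 23341)/(6565 + (51² - 223*(-122))) = ((84 - 1829) + 23341)/(6565 + (2601 + 27206)) = (-1745 + 23341)/(6565 + 29807) = 21596/36372 = 21596*(1/36372) = 5399/9093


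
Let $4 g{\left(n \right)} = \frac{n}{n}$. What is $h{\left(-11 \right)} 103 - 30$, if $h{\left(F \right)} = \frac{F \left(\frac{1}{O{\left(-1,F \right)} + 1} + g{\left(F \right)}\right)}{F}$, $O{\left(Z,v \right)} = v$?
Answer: $- \frac{291}{20} \approx -14.55$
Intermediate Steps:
$g{\left(n \right)} = \frac{1}{4}$ ($g{\left(n \right)} = \frac{n \frac{1}{n}}{4} = \frac{1}{4} \cdot 1 = \frac{1}{4}$)
$h{\left(F \right)} = \frac{1}{4} + \frac{1}{1 + F}$ ($h{\left(F \right)} = \frac{F \left(\frac{1}{F + 1} + \frac{1}{4}\right)}{F} = \frac{F \left(\frac{1}{1 + F} + \frac{1}{4}\right)}{F} = \frac{F \left(\frac{1}{4} + \frac{1}{1 + F}\right)}{F} = \frac{1}{4} + \frac{1}{1 + F}$)
$h{\left(-11 \right)} 103 - 30 = \frac{5 - 11}{4 \left(1 - 11\right)} 103 - 30 = \frac{1}{4} \frac{1}{-10} \left(-6\right) 103 - 30 = \frac{1}{4} \left(- \frac{1}{10}\right) \left(-6\right) 103 - 30 = \frac{3}{20} \cdot 103 - 30 = \frac{309}{20} - 30 = - \frac{291}{20}$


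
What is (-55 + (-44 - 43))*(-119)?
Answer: 16898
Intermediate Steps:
(-55 + (-44 - 43))*(-119) = (-55 - 87)*(-119) = -142*(-119) = 16898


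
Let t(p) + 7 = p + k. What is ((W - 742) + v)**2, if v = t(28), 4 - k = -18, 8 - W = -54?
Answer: 405769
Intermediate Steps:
W = 62 (W = 8 - 1*(-54) = 8 + 54 = 62)
k = 22 (k = 4 - 1*(-18) = 4 + 18 = 22)
t(p) = 15 + p (t(p) = -7 + (p + 22) = -7 + (22 + p) = 15 + p)
v = 43 (v = 15 + 28 = 43)
((W - 742) + v)**2 = ((62 - 742) + 43)**2 = (-680 + 43)**2 = (-637)**2 = 405769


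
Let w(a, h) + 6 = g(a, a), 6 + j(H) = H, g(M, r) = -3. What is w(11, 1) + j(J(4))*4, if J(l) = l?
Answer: -17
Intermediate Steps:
j(H) = -6 + H
w(a, h) = -9 (w(a, h) = -6 - 3 = -9)
w(11, 1) + j(J(4))*4 = -9 + (-6 + 4)*4 = -9 - 2*4 = -9 - 8 = -17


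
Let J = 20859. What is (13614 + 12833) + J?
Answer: 47306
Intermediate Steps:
(13614 + 12833) + J = (13614 + 12833) + 20859 = 26447 + 20859 = 47306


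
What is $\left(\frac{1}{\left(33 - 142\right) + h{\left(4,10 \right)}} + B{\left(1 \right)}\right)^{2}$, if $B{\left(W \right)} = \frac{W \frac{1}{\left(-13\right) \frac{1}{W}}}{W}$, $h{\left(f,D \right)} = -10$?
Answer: $\frac{17424}{2393209} \approx 0.0072806$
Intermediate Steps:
$B{\left(W \right)} = - \frac{W}{13}$ ($B{\left(W \right)} = \frac{W \left(- \frac{W}{13}\right)}{W} = \frac{\left(- \frac{1}{13}\right) W^{2}}{W} = - \frac{W}{13}$)
$\left(\frac{1}{\left(33 - 142\right) + h{\left(4,10 \right)}} + B{\left(1 \right)}\right)^{2} = \left(\frac{1}{\left(33 - 142\right) - 10} - \frac{1}{13}\right)^{2} = \left(\frac{1}{-109 - 10} - \frac{1}{13}\right)^{2} = \left(\frac{1}{-119} - \frac{1}{13}\right)^{2} = \left(- \frac{1}{119} - \frac{1}{13}\right)^{2} = \left(- \frac{132}{1547}\right)^{2} = \frac{17424}{2393209}$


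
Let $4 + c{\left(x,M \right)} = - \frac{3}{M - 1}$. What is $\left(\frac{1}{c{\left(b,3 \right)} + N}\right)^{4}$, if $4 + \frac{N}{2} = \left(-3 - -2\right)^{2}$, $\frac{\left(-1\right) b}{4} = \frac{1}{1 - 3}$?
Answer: $\frac{16}{279841} \approx 5.7175 \cdot 10^{-5}$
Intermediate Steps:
$b = 2$ ($b = - \frac{4}{1 - 3} = - \frac{4}{-2} = \left(-4\right) \left(- \frac{1}{2}\right) = 2$)
$c{\left(x,M \right)} = -4 - \frac{3}{-1 + M}$ ($c{\left(x,M \right)} = -4 - \frac{3}{M - 1} = -4 - \frac{3}{-1 + M}$)
$N = -6$ ($N = -8 + 2 \left(-3 - -2\right)^{2} = -8 + 2 \left(-3 + 2\right)^{2} = -8 + 2 \left(-1\right)^{2} = -8 + 2 \cdot 1 = -8 + 2 = -6$)
$\left(\frac{1}{c{\left(b,3 \right)} + N}\right)^{4} = \left(\frac{1}{\frac{1 - 12}{-1 + 3} - 6}\right)^{4} = \left(\frac{1}{\frac{1 - 12}{2} - 6}\right)^{4} = \left(\frac{1}{\frac{1}{2} \left(-11\right) - 6}\right)^{4} = \left(\frac{1}{- \frac{11}{2} - 6}\right)^{4} = \left(\frac{1}{- \frac{23}{2}}\right)^{4} = \left(- \frac{2}{23}\right)^{4} = \frac{16}{279841}$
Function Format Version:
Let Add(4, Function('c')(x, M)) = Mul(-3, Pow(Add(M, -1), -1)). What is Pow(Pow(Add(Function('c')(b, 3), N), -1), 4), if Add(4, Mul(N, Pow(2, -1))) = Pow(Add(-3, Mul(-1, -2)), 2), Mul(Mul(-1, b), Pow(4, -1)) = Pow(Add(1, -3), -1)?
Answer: Rational(16, 279841) ≈ 5.7175e-5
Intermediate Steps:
b = 2 (b = Mul(-4, Pow(Add(1, -3), -1)) = Mul(-4, Pow(-2, -1)) = Mul(-4, Rational(-1, 2)) = 2)
Function('c')(x, M) = Add(-4, Mul(-3, Pow(Add(-1, M), -1))) (Function('c')(x, M) = Add(-4, Mul(-3, Pow(Add(M, -1), -1))) = Add(-4, Mul(-3, Pow(Add(-1, M), -1))))
N = -6 (N = Add(-8, Mul(2, Pow(Add(-3, Mul(-1, -2)), 2))) = Add(-8, Mul(2, Pow(Add(-3, 2), 2))) = Add(-8, Mul(2, Pow(-1, 2))) = Add(-8, Mul(2, 1)) = Add(-8, 2) = -6)
Pow(Pow(Add(Function('c')(b, 3), N), -1), 4) = Pow(Pow(Add(Mul(Pow(Add(-1, 3), -1), Add(1, Mul(-4, 3))), -6), -1), 4) = Pow(Pow(Add(Mul(Pow(2, -1), Add(1, -12)), -6), -1), 4) = Pow(Pow(Add(Mul(Rational(1, 2), -11), -6), -1), 4) = Pow(Pow(Add(Rational(-11, 2), -6), -1), 4) = Pow(Pow(Rational(-23, 2), -1), 4) = Pow(Rational(-2, 23), 4) = Rational(16, 279841)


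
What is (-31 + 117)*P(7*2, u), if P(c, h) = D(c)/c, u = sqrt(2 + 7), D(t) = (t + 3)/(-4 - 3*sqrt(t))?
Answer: 1462/385 - 2193*sqrt(14)/770 ≈ -6.8590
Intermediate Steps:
D(t) = (3 + t)/(-4 - 3*sqrt(t))
u = 3 (u = sqrt(9) = 3)
P(c, h) = (-3 - c)/(c*(4 + 3*sqrt(c))) (P(c, h) = ((-3 - c)/(4 + 3*sqrt(c)))/c = (-3 - c)/(c*(4 + 3*sqrt(c))))
(-31 + 117)*P(7*2, u) = (-31 + 117)*((-3 - 7*2)/(((7*2))*(4 + 3*sqrt(7*2)))) = 86*((-3 - 1*14)/(14*(4 + 3*sqrt(14)))) = 86*((-3 - 14)/(14*(4 + 3*sqrt(14)))) = 86*((1/14)*(-17)/(4 + 3*sqrt(14))) = 86*(-17/(14*(4 + 3*sqrt(14)))) = -731/(7*(4 + 3*sqrt(14)))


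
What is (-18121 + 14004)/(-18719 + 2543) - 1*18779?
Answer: -303764987/16176 ≈ -18779.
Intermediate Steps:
(-18121 + 14004)/(-18719 + 2543) - 1*18779 = -4117/(-16176) - 18779 = -4117*(-1/16176) - 18779 = 4117/16176 - 18779 = -303764987/16176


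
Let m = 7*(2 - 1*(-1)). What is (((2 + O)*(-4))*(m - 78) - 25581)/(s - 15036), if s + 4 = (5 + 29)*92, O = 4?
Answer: 24213/11912 ≈ 2.0327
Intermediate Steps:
s = 3124 (s = -4 + (5 + 29)*92 = -4 + 34*92 = -4 + 3128 = 3124)
m = 21 (m = 7*(2 + 1) = 7*3 = 21)
(((2 + O)*(-4))*(m - 78) - 25581)/(s - 15036) = (((2 + 4)*(-4))*(21 - 78) - 25581)/(3124 - 15036) = ((6*(-4))*(-57) - 25581)/(-11912) = (-24*(-57) - 25581)*(-1/11912) = (1368 - 25581)*(-1/11912) = -24213*(-1/11912) = 24213/11912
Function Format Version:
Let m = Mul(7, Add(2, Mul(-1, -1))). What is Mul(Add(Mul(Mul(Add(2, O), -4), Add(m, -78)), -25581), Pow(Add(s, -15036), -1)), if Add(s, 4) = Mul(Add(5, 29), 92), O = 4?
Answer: Rational(24213, 11912) ≈ 2.0327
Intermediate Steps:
s = 3124 (s = Add(-4, Mul(Add(5, 29), 92)) = Add(-4, Mul(34, 92)) = Add(-4, 3128) = 3124)
m = 21 (m = Mul(7, Add(2, 1)) = Mul(7, 3) = 21)
Mul(Add(Mul(Mul(Add(2, O), -4), Add(m, -78)), -25581), Pow(Add(s, -15036), -1)) = Mul(Add(Mul(Mul(Add(2, 4), -4), Add(21, -78)), -25581), Pow(Add(3124, -15036), -1)) = Mul(Add(Mul(Mul(6, -4), -57), -25581), Pow(-11912, -1)) = Mul(Add(Mul(-24, -57), -25581), Rational(-1, 11912)) = Mul(Add(1368, -25581), Rational(-1, 11912)) = Mul(-24213, Rational(-1, 11912)) = Rational(24213, 11912)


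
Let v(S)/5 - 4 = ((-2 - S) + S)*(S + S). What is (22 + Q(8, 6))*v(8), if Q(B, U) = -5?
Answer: -2380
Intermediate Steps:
v(S) = 20 - 20*S (v(S) = 20 + 5*(((-2 - S) + S)*(S + S)) = 20 + 5*(-4*S) = 20 - 20*S)
(22 + Q(8, 6))*v(8) = (22 - 5)*(20 - 20*8) = 17*(20 - 160) = 17*(-140) = -2380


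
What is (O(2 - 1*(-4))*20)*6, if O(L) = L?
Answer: 720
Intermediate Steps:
(O(2 - 1*(-4))*20)*6 = ((2 - 1*(-4))*20)*6 = ((2 + 4)*20)*6 = (6*20)*6 = 120*6 = 720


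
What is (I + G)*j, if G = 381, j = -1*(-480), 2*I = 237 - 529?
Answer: 112800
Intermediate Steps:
I = -146 (I = (237 - 529)/2 = (½)*(-292) = -146)
j = 480
(I + G)*j = (-146 + 381)*480 = 235*480 = 112800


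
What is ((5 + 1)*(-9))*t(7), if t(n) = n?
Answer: -378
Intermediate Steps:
((5 + 1)*(-9))*t(7) = ((5 + 1)*(-9))*7 = (6*(-9))*7 = -54*7 = -378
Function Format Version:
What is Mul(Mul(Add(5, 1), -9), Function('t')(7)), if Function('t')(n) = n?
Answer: -378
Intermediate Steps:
Mul(Mul(Add(5, 1), -9), Function('t')(7)) = Mul(Mul(Add(5, 1), -9), 7) = Mul(Mul(6, -9), 7) = Mul(-54, 7) = -378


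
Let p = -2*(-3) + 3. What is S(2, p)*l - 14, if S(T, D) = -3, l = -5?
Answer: 1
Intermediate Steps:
p = 9 (p = 6 + 3 = 9)
S(2, p)*l - 14 = -3*(-5) - 14 = 15 - 14 = 1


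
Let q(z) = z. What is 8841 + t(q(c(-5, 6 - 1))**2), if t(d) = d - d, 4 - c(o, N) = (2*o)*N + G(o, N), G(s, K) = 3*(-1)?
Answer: 8841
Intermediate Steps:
G(s, K) = -3
c(o, N) = 7 - 2*N*o (c(o, N) = 4 - ((2*o)*N - 3) = 4 - (2*N*o - 3) = 4 - (-3 + 2*N*o) = 4 + (3 - 2*N*o) = 7 - 2*N*o)
t(d) = 0
8841 + t(q(c(-5, 6 - 1))**2) = 8841 + 0 = 8841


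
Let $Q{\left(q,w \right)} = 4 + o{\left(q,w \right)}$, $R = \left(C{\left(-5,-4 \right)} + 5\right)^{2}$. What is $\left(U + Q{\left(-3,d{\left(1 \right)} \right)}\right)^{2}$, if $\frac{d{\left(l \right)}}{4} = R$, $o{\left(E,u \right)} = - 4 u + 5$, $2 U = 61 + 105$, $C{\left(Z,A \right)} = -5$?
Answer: $8464$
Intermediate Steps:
$U = 83$ ($U = \frac{61 + 105}{2} = \frac{1}{2} \cdot 166 = 83$)
$o{\left(E,u \right)} = 5 - 4 u$
$R = 0$ ($R = \left(-5 + 5\right)^{2} = 0^{2} = 0$)
$d{\left(l \right)} = 0$ ($d{\left(l \right)} = 4 \cdot 0 = 0$)
$Q{\left(q,w \right)} = 9 - 4 w$ ($Q{\left(q,w \right)} = 4 - \left(-5 + 4 w\right) = 9 - 4 w$)
$\left(U + Q{\left(-3,d{\left(1 \right)} \right)}\right)^{2} = \left(83 + \left(9 - 0\right)\right)^{2} = \left(83 + \left(9 + 0\right)\right)^{2} = \left(83 + 9\right)^{2} = 92^{2} = 8464$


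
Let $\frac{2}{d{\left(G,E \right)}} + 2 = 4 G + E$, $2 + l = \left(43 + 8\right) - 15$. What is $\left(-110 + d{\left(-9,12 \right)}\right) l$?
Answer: $- \frac{48654}{13} \approx -3742.6$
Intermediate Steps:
$l = 34$ ($l = -2 + \left(\left(43 + 8\right) - 15\right) = -2 + \left(51 - 15\right) = -2 + 36 = 34$)
$d{\left(G,E \right)} = \frac{2}{-2 + E + 4 G}$ ($d{\left(G,E \right)} = \frac{2}{-2 + \left(4 G + E\right)} = \frac{2}{-2 + \left(E + 4 G\right)} = \frac{2}{-2 + E + 4 G}$)
$\left(-110 + d{\left(-9,12 \right)}\right) l = \left(-110 + \frac{2}{-2 + 12 + 4 \left(-9\right)}\right) 34 = \left(-110 + \frac{2}{-2 + 12 - 36}\right) 34 = \left(-110 + \frac{2}{-26}\right) 34 = \left(-110 + 2 \left(- \frac{1}{26}\right)\right) 34 = \left(-110 - \frac{1}{13}\right) 34 = \left(- \frac{1431}{13}\right) 34 = - \frac{48654}{13}$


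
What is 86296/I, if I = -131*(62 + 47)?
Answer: -86296/14279 ≈ -6.0436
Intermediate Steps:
I = -14279 (I = -131*109 = -14279)
86296/I = 86296/(-14279) = 86296*(-1/14279) = -86296/14279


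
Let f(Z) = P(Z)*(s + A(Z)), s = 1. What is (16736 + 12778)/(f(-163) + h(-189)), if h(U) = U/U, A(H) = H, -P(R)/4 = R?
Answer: -29514/105623 ≈ -0.27943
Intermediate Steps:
P(R) = -4*R
h(U) = 1
f(Z) = -4*Z*(1 + Z) (f(Z) = (-4*Z)*(1 + Z) = -4*Z*(1 + Z))
(16736 + 12778)/(f(-163) + h(-189)) = (16736 + 12778)/(-4*(-163)*(1 - 163) + 1) = 29514/(-4*(-163)*(-162) + 1) = 29514/(-105624 + 1) = 29514/(-105623) = 29514*(-1/105623) = -29514/105623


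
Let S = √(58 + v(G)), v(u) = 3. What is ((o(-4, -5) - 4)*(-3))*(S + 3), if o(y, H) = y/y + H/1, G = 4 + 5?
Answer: 72 + 24*√61 ≈ 259.45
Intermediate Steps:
G = 9
o(y, H) = 1 + H (o(y, H) = 1 + H*1 = 1 + H)
S = √61 (S = √(58 + 3) = √61 ≈ 7.8102)
((o(-4, -5) - 4)*(-3))*(S + 3) = (((1 - 5) - 4)*(-3))*(√61 + 3) = ((-4 - 4)*(-3))*(3 + √61) = (-8*(-3))*(3 + √61) = 24*(3 + √61) = 72 + 24*√61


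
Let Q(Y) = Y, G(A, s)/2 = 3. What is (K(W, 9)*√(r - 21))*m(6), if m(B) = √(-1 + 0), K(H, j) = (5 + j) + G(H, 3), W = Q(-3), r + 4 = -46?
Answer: -20*√71 ≈ -168.52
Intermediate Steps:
r = -50 (r = -4 - 46 = -50)
G(A, s) = 6 (G(A, s) = 2*3 = 6)
W = -3
K(H, j) = 11 + j (K(H, j) = (5 + j) + 6 = 11 + j)
m(B) = I (m(B) = √(-1) = I)
(K(W, 9)*√(r - 21))*m(6) = ((11 + 9)*√(-50 - 21))*I = (20*√(-71))*I = (20*(I*√71))*I = (20*I*√71)*I = -20*√71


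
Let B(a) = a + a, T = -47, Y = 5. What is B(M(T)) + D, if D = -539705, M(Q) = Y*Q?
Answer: -540175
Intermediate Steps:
M(Q) = 5*Q
B(a) = 2*a
B(M(T)) + D = 2*(5*(-47)) - 539705 = 2*(-235) - 539705 = -470 - 539705 = -540175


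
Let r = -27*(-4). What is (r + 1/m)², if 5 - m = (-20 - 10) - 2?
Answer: 15976009/1369 ≈ 11670.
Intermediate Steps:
m = 37 (m = 5 - ((-20 - 10) - 2) = 5 - (-30 - 2) = 5 - 1*(-32) = 5 + 32 = 37)
r = 108
(r + 1/m)² = (108 + 1/37)² = (3997/37)² = 15976009/1369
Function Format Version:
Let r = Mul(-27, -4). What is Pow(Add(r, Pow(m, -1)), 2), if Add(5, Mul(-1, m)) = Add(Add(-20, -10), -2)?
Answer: Rational(15976009, 1369) ≈ 11670.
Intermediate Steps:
m = 37 (m = Add(5, Mul(-1, Add(Add(-20, -10), -2))) = Add(5, Mul(-1, Add(-30, -2))) = Add(5, Mul(-1, -32)) = Add(5, 32) = 37)
r = 108
Pow(Add(r, Pow(m, -1)), 2) = Pow(Add(108, Pow(37, -1)), 2) = Pow(Add(108, Rational(1, 37)), 2) = Pow(Rational(3997, 37), 2) = Rational(15976009, 1369)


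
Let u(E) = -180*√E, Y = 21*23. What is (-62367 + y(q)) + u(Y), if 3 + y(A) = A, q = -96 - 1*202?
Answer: -62668 - 180*√483 ≈ -66624.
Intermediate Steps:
q = -298 (q = -96 - 202 = -298)
y(A) = -3 + A
Y = 483
(-62367 + y(q)) + u(Y) = (-62367 + (-3 - 298)) - 180*√483 = (-62367 - 301) - 180*√483 = -62668 - 180*√483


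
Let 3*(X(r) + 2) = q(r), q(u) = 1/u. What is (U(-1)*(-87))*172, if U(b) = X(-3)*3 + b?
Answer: 109736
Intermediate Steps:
X(r) = -2 + 1/(3*r)
U(b) = -19/3 + b (U(b) = (-2 + (⅓)/(-3))*3 + b = (-2 + (⅓)*(-⅓))*3 + b = (-2 - ⅑)*3 + b = -19/9*3 + b = -19/3 + b)
(U(-1)*(-87))*172 = ((-19/3 - 1)*(-87))*172 = -22/3*(-87)*172 = 638*172 = 109736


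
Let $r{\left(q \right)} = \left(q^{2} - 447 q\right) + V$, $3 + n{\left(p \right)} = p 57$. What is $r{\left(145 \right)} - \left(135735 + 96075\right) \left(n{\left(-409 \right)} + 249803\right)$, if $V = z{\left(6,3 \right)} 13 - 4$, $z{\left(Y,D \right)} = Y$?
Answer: $-52501995186$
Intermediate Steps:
$n{\left(p \right)} = -3 + 57 p$ ($n{\left(p \right)} = -3 + p 57 = -3 + 57 p$)
$V = 74$ ($V = 6 \cdot 13 - 4 = 78 - 4 = 74$)
$r{\left(q \right)} = 74 + q^{2} - 447 q$ ($r{\left(q \right)} = \left(q^{2} - 447 q\right) + 74 = 74 + q^{2} - 447 q$)
$r{\left(145 \right)} - \left(135735 + 96075\right) \left(n{\left(-409 \right)} + 249803\right) = \left(74 + 145^{2} - 64815\right) - \left(135735 + 96075\right) \left(\left(-3 + 57 \left(-409\right)\right) + 249803\right) = \left(74 + 21025 - 64815\right) - 231810 \left(\left(-3 - 23313\right) + 249803\right) = -43716 - 231810 \left(-23316 + 249803\right) = -43716 - 231810 \cdot 226487 = -43716 - 52501951470 = -52501995186$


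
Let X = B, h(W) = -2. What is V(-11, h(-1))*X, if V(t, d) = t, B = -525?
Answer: 5775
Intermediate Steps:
X = -525
V(-11, h(-1))*X = -11*(-525) = 5775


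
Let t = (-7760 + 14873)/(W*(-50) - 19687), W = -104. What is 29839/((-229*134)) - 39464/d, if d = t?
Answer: 5847811087747/72756506 ≈ 80375.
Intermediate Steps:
t = -2371/4829 (t = (-7760 + 14873)/(-104*(-50) - 19687) = 7113/(5200 - 19687) = 7113/(-14487) = 7113*(-1/14487) = -2371/4829 ≈ -0.49099)
d = -2371/4829 ≈ -0.49099
29839/((-229*134)) - 39464/d = 29839/((-229*134)) - 39464/(-2371/4829) = 29839/(-30686) - 39464*(-4829/2371) = 29839*(-1/30686) + 190571656/2371 = -29839/30686 + 190571656/2371 = 5847811087747/72756506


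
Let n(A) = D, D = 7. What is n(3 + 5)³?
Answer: 343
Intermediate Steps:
n(A) = 7
n(3 + 5)³ = 7³ = 343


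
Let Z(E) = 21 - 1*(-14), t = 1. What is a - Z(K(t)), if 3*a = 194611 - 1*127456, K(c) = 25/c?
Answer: 22350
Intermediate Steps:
a = 22385 (a = (194611 - 1*127456)/3 = (194611 - 127456)/3 = (⅓)*67155 = 22385)
Z(E) = 35 (Z(E) = 21 + 14 = 35)
a - Z(K(t)) = 22385 - 1*35 = 22385 - 35 = 22350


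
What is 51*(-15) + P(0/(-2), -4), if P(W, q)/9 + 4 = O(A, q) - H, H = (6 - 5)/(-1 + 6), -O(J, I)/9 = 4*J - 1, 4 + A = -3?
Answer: 7731/5 ≈ 1546.2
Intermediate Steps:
A = -7 (A = -4 - 3 = -7)
O(J, I) = 9 - 36*J (O(J, I) = -9*(4*J - 1) = -9*(-1 + 4*J) = 9 - 36*J)
H = 1/5 ≈ 0.20000
P(W, q) = 11556/5 (P(W, q) = -36 + 9*((9 - 36*(-7)) - 1*1/5) = -36 + 9*((9 + 252) - 1/5) = -36 + 9*(261 - 1/5) = -36 + 9*(1304/5) = -36 + 11736/5 = 11556/5)
51*(-15) + P(0/(-2), -4) = 51*(-15) + 11556/5 = -765 + 11556/5 = 7731/5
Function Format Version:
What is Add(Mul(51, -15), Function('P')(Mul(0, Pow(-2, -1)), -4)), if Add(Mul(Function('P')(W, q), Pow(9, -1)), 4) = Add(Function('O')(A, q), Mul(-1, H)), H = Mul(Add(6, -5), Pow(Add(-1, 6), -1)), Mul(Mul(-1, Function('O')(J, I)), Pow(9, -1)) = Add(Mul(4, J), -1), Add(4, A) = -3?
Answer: Rational(7731, 5) ≈ 1546.2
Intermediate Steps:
A = -7 (A = Add(-4, -3) = -7)
Function('O')(J, I) = Add(9, Mul(-36, J)) (Function('O')(J, I) = Mul(-9, Add(Mul(4, J), -1)) = Mul(-9, Add(-1, Mul(4, J))) = Add(9, Mul(-36, J)))
H = Rational(1, 5) (H = Mul(1, Pow(5, -1)) = Mul(1, Rational(1, 5)) = Rational(1, 5) ≈ 0.20000)
Function('P')(W, q) = Rational(11556, 5) (Function('P')(W, q) = Add(-36, Mul(9, Add(Add(9, Mul(-36, -7)), Mul(-1, Rational(1, 5))))) = Add(-36, Mul(9, Add(Add(9, 252), Rational(-1, 5)))) = Add(-36, Mul(9, Add(261, Rational(-1, 5)))) = Add(-36, Mul(9, Rational(1304, 5))) = Add(-36, Rational(11736, 5)) = Rational(11556, 5))
Add(Mul(51, -15), Function('P')(Mul(0, Pow(-2, -1)), -4)) = Add(Mul(51, -15), Rational(11556, 5)) = Add(-765, Rational(11556, 5)) = Rational(7731, 5)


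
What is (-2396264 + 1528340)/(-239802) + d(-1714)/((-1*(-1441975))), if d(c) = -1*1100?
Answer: 8341739518/2305256593 ≈ 3.6186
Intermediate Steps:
d(c) = -1100
(-2396264 + 1528340)/(-239802) + d(-1714)/((-1*(-1441975))) = (-2396264 + 1528340)/(-239802) - 1100/((-1*(-1441975))) = -867924*(-1/239802) - 1100/1441975 = 144654/39967 - 1100*1/1441975 = 144654/39967 - 44/57679 = 8341739518/2305256593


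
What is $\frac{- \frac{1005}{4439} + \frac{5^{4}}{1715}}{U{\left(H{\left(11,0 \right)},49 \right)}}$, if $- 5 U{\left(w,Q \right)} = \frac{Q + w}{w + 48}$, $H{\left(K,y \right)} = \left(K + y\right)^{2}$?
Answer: $- \frac{17758520}{25883809} \approx -0.68609$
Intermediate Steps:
$U{\left(w,Q \right)} = - \frac{Q + w}{5 \left(48 + w\right)}$ ($U{\left(w,Q \right)} = - \frac{\left(Q + w\right) \frac{1}{w + 48}}{5} = - \frac{\left(Q + w\right) \frac{1}{48 + w}}{5} = - \frac{\frac{1}{48 + w} \left(Q + w\right)}{5} = - \frac{Q + w}{5 \left(48 + w\right)}$)
$\frac{- \frac{1005}{4439} + \frac{5^{4}}{1715}}{U{\left(H{\left(11,0 \right)},49 \right)}} = \frac{- \frac{1005}{4439} + \frac{5^{4}}{1715}}{\frac{1}{5} \frac{1}{48 + \left(11 + 0\right)^{2}} \left(\left(-1\right) 49 - \left(11 + 0\right)^{2}\right)} = \frac{\left(-1005\right) \frac{1}{4439} + 625 \cdot \frac{1}{1715}}{\frac{1}{5} \frac{1}{48 + 11^{2}} \left(-49 - 11^{2}\right)} = \frac{- \frac{1005}{4439} + \frac{125}{343}}{\frac{1}{5} \frac{1}{48 + 121} \left(-49 - 121\right)} = \frac{210160}{1522577 \frac{-49 - 121}{5 \cdot 169}} = \frac{210160}{1522577 \cdot \frac{1}{5} \cdot \frac{1}{169} \left(-170\right)} = \frac{210160}{1522577 \left(- \frac{34}{169}\right)} = \frac{210160}{1522577} \left(- \frac{169}{34}\right) = - \frac{17758520}{25883809}$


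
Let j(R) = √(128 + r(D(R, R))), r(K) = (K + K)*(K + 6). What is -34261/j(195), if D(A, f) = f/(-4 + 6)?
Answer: -34261*√1658/5803 ≈ -240.40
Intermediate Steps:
D(A, f) = f/2
r(K) = 2*K*(6 + K) (r(K) = (2*K)*(6 + K) = 2*K*(6 + K))
j(R) = √(128 + R*(6 + R/2)) (j(R) = √(128 + 2*(R/2)*(6 + R/2)) = √(128 + R*(6 + R/2)))
-34261/j(195) = -34261*√2/√(256 + 195*(12 + 195)) = -34261*√2/√(256 + 195*207) = -34261*√2/√(256 + 40365) = -34261*√1658/5803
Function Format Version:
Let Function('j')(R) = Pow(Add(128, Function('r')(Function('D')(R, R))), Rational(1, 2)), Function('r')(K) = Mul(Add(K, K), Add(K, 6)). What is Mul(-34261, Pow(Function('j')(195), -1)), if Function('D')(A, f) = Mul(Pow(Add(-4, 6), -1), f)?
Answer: Mul(Rational(-34261, 5803), Pow(1658, Rational(1, 2))) ≈ -240.40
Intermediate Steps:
Function('D')(A, f) = Mul(Rational(1, 2), f) (Function('D')(A, f) = Mul(Pow(2, -1), f) = Mul(Rational(1, 2), f))
Function('r')(K) = Mul(2, K, Add(6, K)) (Function('r')(K) = Mul(Mul(2, K), Add(6, K)) = Mul(2, K, Add(6, K)))
Function('j')(R) = Pow(Add(128, Mul(R, Add(6, Mul(Rational(1, 2), R)))), Rational(1, 2)) (Function('j')(R) = Pow(Add(128, Mul(2, Mul(Rational(1, 2), R), Add(6, Mul(Rational(1, 2), R)))), Rational(1, 2)) = Pow(Add(128, Mul(R, Add(6, Mul(Rational(1, 2), R)))), Rational(1, 2)))
Mul(-34261, Pow(Function('j')(195), -1)) = Mul(-34261, Pow(Mul(Rational(1, 2), Pow(2, Rational(1, 2)), Pow(Add(256, Mul(195, Add(12, 195))), Rational(1, 2))), -1)) = Mul(-34261, Pow(Mul(Rational(1, 2), Pow(2, Rational(1, 2)), Pow(Add(256, Mul(195, 207)), Rational(1, 2))), -1)) = Mul(-34261, Pow(Mul(Rational(1, 2), Pow(2, Rational(1, 2)), Pow(Add(256, 40365), Rational(1, 2))), -1)) = Mul(-34261, Pow(Mul(Rational(1, 2), Pow(2, Rational(1, 2)), Pow(40621, Rational(1, 2))), -1)) = Mul(-34261, Pow(Mul(Rational(1, 2), Pow(2, Rational(1, 2)), Mul(7, Pow(829, Rational(1, 2)))), -1)) = Mul(-34261, Pow(Mul(Rational(7, 2), Pow(1658, Rational(1, 2))), -1)) = Mul(-34261, Mul(Rational(1, 5803), Pow(1658, Rational(1, 2)))) = Mul(Rational(-34261, 5803), Pow(1658, Rational(1, 2)))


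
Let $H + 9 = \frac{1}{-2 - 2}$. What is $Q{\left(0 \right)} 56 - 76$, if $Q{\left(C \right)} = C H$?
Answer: $-76$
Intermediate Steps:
$H = - \frac{37}{4}$ ($H = -9 + \frac{1}{-2 - 2} = -9 + \frac{1}{-4} = -9 - \frac{1}{4} = - \frac{37}{4} \approx -9.25$)
$Q{\left(C \right)} = - \frac{37 C}{4}$ ($Q{\left(C \right)} = C \left(- \frac{37}{4}\right) = - \frac{37 C}{4}$)
$Q{\left(0 \right)} 56 - 76 = \left(- \frac{37}{4}\right) 0 \cdot 56 - 76 = 0 \cdot 56 - 76 = 0 - 76 = -76$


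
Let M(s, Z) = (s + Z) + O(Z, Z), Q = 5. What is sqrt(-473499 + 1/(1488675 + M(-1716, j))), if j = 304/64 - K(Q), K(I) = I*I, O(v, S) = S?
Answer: I*sqrt(4187486185253971257)/2973837 ≈ 688.11*I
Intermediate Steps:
K(I) = I**2
j = -81/4 (j = 304/64 - 1*5**2 = 304*(1/64) - 1*25 = 19/4 - 25 = -81/4 ≈ -20.250)
M(s, Z) = s + 2*Z (M(s, Z) = (s + Z) + Z = (Z + s) + Z = s + 2*Z)
sqrt(-473499 + 1/(1488675 + M(-1716, j))) = sqrt(-473499 + 1/(1488675 + (-1716 + 2*(-81/4)))) = sqrt(-473499 + 1/(1488675 + (-1716 - 81/2))) = sqrt(-473499 + 1/(1488675 - 3513/2)) = sqrt(-473499 + 1/(2973837/2)) = sqrt(-473499 + 2/2973837) = sqrt(-1408108845661/2973837) = I*sqrt(4187486185253971257)/2973837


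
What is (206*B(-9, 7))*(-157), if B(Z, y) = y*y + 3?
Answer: -1681784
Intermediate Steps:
B(Z, y) = 3 + y**2 (B(Z, y) = y**2 + 3 = 3 + y**2)
(206*B(-9, 7))*(-157) = (206*(3 + 7**2))*(-157) = (206*(3 + 49))*(-157) = (206*52)*(-157) = 10712*(-157) = -1681784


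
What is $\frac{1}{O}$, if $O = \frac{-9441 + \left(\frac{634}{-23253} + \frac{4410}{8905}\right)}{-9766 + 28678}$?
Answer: $- \frac{783213870816}{390966351521} \approx -2.0033$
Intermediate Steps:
$O = - \frac{390966351521}{783213870816}$ ($O = \frac{-9441 + \left(634 \left(- \frac{1}{23253}\right) + 4410 \cdot \frac{1}{8905}\right)}{18912} = \left(-9441 + \left(- \frac{634}{23253} + \frac{882}{1781}\right)\right) \frac{1}{18912} = \left(-9441 + \frac{19379992}{41413593}\right) \frac{1}{18912} = \left(- \frac{390966351521}{41413593}\right) \frac{1}{18912} = - \frac{390966351521}{783213870816} \approx -0.49918$)
$\frac{1}{O} = \frac{1}{- \frac{390966351521}{783213870816}} = - \frac{783213870816}{390966351521}$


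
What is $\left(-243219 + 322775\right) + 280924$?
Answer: $360480$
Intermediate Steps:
$\left(-243219 + 322775\right) + 280924 = 79556 + 280924 = 360480$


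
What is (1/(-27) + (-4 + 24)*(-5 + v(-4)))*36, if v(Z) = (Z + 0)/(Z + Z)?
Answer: -9724/3 ≈ -3241.3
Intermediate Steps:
v(Z) = 1/2 (v(Z) = Z/((2*Z)) = Z*(1/(2*Z)) = 1/2)
(1/(-27) + (-4 + 24)*(-5 + v(-4)))*36 = (1/(-27) + (-4 + 24)*(-5 + 1/2))*36 = (-1/27 + 20*(-9/2))*36 = (-1/27 - 90)*36 = -2431/27*36 = -9724/3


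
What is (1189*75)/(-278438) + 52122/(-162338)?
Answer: -14494618293/22600534022 ≈ -0.64134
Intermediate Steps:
(1189*75)/(-278438) + 52122/(-162338) = 89175*(-1/278438) + 52122*(-1/162338) = -89175/278438 - 26061/81169 = -14494618293/22600534022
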